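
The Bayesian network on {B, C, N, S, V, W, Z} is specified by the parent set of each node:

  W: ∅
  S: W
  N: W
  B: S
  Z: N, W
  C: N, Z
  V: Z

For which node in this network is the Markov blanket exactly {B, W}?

S

The target node must have every member of {B, W} as a parent, child, or co-parent, and no others.
Parents of S: W; children: B; co-parents: none.
These exactly cover the given set, so the node is S.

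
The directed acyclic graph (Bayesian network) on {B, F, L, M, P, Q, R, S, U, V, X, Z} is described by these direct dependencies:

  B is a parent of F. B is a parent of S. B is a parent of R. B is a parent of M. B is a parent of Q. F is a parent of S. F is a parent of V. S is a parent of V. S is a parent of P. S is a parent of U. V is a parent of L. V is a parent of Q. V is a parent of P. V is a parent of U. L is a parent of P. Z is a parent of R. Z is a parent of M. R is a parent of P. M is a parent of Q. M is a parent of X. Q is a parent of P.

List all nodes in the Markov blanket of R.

{B, L, P, Q, S, V, Z}

Recall MB(v) = parents ∪ children ∪ spouses, where spouses are the other parents of v's children.
R's children: P.
R's parents: B, Z.
Parents of each child, excluding R:
  parents(P) \ {R} = {L, Q, S, V}.
Union: {B, Z} ∪ {P} ∪ {L, Q, S, V} = {B, L, P, Q, S, V, Z}.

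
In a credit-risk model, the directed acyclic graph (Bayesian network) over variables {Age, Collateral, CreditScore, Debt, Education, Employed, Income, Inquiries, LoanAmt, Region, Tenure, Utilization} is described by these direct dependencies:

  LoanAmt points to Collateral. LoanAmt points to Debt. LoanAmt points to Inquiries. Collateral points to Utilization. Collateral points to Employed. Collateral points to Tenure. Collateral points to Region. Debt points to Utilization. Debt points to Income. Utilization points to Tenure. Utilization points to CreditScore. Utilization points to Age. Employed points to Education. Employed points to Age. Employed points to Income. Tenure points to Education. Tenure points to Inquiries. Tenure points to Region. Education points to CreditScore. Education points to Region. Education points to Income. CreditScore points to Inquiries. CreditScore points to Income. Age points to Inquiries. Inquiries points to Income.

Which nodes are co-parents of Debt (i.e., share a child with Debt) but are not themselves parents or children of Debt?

{Collateral, CreditScore, Education, Employed, Inquiries}

Children of Debt: Income, Utilization.
  Utilization: Collateral
  Income: CreditScore, Education, Employed, Inquiries
Excluding nodes already adjacent to Debt (Income, LoanAmt, Utilization), the co-parent-only contribution is {Collateral, CreditScore, Education, Employed, Inquiries}.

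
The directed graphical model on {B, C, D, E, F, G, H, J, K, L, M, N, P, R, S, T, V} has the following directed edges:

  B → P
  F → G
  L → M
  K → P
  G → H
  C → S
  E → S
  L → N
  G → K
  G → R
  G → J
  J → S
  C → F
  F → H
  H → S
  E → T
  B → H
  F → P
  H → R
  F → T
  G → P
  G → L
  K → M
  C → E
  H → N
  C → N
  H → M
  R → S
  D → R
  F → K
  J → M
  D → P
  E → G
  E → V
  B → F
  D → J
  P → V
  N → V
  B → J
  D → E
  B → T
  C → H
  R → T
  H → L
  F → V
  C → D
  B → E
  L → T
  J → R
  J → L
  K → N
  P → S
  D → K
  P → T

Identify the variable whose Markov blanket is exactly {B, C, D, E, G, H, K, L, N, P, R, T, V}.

The target node must have every member of {B, C, D, E, G, H, K, L, N, P, R, T, V} as a parent, child, or co-parent, and no others.
Parents of F: B, C; children: G, H, K, P, T, V; co-parents: B, C, D, E, G, K, L, N, P, R.
These exactly cover the given set, so the node is F.

F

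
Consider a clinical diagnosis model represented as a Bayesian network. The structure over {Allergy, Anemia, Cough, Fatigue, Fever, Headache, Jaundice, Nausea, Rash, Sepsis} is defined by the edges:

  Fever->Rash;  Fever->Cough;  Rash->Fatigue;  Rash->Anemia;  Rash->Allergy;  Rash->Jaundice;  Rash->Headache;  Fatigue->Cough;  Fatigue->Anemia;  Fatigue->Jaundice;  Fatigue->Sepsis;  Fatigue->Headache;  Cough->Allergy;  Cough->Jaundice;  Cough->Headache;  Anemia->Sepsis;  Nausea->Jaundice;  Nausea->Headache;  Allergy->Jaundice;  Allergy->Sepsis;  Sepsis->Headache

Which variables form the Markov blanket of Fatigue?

By definition, MB(Fatigue) is built from Fatigue's parents, Fatigue's children, and the co-parents of Fatigue.
Fatigue's children: Anemia, Cough, Headache, Jaundice, Sepsis.
Pa(Fatigue) = {Rash}.
Co-parents of Fatigue (other parents of its children):
  Cough's other parent is Fever.
  Anemia also has parent Rash.
  Jaundice also has parents Allergy, Cough, Nausea, Rash.
  Sepsis also has parents Allergy, Anemia.
  Headache also has parents Cough, Nausea, Rash, Sepsis.
Taking the union gives {Allergy, Anemia, Cough, Fever, Headache, Jaundice, Nausea, Rash, Sepsis}.

{Allergy, Anemia, Cough, Fever, Headache, Jaundice, Nausea, Rash, Sepsis}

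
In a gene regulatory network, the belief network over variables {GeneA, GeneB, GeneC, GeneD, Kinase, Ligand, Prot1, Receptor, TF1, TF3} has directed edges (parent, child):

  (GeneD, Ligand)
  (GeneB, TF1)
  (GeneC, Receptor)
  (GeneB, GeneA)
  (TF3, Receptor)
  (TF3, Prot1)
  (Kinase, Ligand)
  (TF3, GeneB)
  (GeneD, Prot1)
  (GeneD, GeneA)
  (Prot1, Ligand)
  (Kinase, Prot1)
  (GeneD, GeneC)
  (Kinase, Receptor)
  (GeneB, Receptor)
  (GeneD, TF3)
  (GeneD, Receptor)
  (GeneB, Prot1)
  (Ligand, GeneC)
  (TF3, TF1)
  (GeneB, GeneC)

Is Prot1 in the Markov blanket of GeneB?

Prot1 is a child of GeneB.
So Prot1 ∈ MB(GeneB).

Yes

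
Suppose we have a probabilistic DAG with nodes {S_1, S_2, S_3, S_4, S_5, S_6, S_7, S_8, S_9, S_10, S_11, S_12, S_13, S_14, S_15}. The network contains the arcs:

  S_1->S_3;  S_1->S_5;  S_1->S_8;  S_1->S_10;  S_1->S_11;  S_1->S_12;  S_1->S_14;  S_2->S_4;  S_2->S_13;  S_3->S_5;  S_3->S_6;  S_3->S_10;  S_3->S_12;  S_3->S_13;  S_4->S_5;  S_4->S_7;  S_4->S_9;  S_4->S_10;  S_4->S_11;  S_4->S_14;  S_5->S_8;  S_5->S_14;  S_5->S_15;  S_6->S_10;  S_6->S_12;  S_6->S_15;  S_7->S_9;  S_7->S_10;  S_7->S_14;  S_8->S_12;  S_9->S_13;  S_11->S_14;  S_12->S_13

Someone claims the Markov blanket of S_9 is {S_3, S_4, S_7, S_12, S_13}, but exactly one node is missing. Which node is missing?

S_2

Pa(S_9) = {S_4, S_7}.
Ch(S_9) = {S_13}.
For each child, the remaining parents (spouses of S_9):
  S_13's other parents are S_2, S_3, S_12.
MB(S_9) = {S_2, S_3, S_4, S_7, S_12, S_13}.
Comparing with the claimed set, S_2 is missing.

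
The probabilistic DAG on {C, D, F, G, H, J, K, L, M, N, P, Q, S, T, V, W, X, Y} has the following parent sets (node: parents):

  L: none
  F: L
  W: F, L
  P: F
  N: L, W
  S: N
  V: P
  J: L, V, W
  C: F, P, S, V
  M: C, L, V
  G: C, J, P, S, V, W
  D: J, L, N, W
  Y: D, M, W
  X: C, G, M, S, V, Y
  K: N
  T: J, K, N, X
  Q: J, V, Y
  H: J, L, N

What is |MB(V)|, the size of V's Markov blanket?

12

V's children: C, G, J, M, Q, X.
V has parent P.
Parents of each child, excluding V:
  J: L, W
  C: F, P, S
  M: C, L
  G: C, J, P, S, W
  X: C, G, M, S, Y
  Q: J, Y
MB(V) = {C, F, G, J, L, M, P, Q, S, W, X, Y}, which has 12 nodes.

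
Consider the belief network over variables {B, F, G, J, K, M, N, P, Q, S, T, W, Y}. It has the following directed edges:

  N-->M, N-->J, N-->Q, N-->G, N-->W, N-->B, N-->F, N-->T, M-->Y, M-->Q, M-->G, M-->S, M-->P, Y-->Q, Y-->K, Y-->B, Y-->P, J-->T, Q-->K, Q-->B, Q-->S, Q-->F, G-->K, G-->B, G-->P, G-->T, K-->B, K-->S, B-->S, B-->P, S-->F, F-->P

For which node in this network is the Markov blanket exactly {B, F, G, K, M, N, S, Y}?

Q

The target node must have every member of {B, F, G, K, M, N, S, Y} as a parent, child, or co-parent, and no others.
Parents of Q: M, N, Y; children: B, F, K, S; co-parents: B, G, K, M, N, S, Y.
These exactly cover the given set, so the node is Q.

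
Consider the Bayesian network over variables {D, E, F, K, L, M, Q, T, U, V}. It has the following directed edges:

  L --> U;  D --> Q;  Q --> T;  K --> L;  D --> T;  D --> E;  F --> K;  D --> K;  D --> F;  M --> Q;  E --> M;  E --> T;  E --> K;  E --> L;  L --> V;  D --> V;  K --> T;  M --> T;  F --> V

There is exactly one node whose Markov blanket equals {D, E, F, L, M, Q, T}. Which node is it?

The target node must have every member of {D, E, F, L, M, Q, T} as a parent, child, or co-parent, and no others.
Parents of K: D, E, F; children: L, T; co-parents: D, E, M, Q.
These exactly cover the given set, so the node is K.

K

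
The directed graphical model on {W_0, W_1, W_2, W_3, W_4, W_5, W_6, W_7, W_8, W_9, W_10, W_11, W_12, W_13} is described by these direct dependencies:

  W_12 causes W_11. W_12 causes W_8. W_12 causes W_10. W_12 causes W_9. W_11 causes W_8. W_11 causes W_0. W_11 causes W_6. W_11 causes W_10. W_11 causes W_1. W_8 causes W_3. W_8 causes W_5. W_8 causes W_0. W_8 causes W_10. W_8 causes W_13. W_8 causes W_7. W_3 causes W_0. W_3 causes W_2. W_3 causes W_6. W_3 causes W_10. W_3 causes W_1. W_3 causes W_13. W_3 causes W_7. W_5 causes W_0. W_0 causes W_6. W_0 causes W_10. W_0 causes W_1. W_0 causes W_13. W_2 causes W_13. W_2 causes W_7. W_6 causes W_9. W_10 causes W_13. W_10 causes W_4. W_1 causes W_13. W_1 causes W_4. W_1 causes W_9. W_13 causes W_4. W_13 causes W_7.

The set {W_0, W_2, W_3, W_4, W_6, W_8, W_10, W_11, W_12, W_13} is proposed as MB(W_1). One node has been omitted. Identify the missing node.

Recall MB(v) = parents ∪ children ∪ spouses, where spouses are the other parents of v's children.
Children of W_1: W_4, W_9, W_13.
Pa(W_1) = {W_0, W_3, W_11}.
Co-parents of W_1 (other parents of its children):
  W_13 also has parents W_0, W_2, W_3, W_8, W_10.
  parents(W_4) \ {W_1} = {W_10, W_13}.
  parents(W_9) \ {W_1} = {W_6, W_12}.
MB(W_1) = {W_0, W_2, W_3, W_4, W_6, W_8, W_9, W_10, W_11, W_12, W_13}.
Comparing with the claimed set, W_9 is missing.

W_9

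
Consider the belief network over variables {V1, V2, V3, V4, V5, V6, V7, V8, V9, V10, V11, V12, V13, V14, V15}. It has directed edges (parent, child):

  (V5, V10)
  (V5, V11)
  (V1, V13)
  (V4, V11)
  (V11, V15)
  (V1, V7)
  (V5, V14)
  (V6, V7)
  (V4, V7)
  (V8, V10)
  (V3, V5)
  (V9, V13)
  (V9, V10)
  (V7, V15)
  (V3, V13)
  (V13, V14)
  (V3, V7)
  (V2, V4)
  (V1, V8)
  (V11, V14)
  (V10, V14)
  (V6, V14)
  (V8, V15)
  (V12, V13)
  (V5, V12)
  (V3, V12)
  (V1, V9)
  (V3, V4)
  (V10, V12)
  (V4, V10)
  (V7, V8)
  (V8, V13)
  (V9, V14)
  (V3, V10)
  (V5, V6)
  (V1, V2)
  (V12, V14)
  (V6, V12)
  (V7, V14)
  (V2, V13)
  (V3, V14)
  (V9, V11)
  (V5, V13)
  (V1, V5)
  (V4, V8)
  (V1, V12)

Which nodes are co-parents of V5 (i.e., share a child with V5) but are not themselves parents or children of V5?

Children of V5: V6, V10, V11, V12, V13, V14.
  V6: no additional parents.
  V10's other parents are V3, V4, V8, V9.
  V11 also has parents V4, V9.
  V12 also has parents V1, V3, V6, V10.
  parents(V13) \ {V5} = {V1, V2, V3, V8, V9, V12}.
  V14 also has parents V3, V6, V7, V9, V10, V11, V12, V13.
Excluding nodes already adjacent to V5 (V1, V3, V6, V10, V11, V12, V13, V14), the co-parent-only contribution is {V2, V4, V7, V8, V9}.

{V2, V4, V7, V8, V9}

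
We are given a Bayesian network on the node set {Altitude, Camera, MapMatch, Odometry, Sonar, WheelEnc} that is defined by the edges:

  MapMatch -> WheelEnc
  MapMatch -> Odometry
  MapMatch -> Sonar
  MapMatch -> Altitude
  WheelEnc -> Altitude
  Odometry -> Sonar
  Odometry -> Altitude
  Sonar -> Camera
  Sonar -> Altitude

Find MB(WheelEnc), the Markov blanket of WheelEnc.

{Altitude, MapMatch, Odometry, Sonar}

By definition, MB(WheelEnc) is built from WheelEnc's parents, WheelEnc's children, and the co-parents of WheelEnc.
Pa(WheelEnc) = {MapMatch}.
Ch(WheelEnc) = {Altitude}.
Co-parents of WheelEnc (other parents of its children):
  Altitude's other parents are MapMatch, Odometry, Sonar.
MB(WheelEnc) = {Altitude, MapMatch, Odometry, Sonar}.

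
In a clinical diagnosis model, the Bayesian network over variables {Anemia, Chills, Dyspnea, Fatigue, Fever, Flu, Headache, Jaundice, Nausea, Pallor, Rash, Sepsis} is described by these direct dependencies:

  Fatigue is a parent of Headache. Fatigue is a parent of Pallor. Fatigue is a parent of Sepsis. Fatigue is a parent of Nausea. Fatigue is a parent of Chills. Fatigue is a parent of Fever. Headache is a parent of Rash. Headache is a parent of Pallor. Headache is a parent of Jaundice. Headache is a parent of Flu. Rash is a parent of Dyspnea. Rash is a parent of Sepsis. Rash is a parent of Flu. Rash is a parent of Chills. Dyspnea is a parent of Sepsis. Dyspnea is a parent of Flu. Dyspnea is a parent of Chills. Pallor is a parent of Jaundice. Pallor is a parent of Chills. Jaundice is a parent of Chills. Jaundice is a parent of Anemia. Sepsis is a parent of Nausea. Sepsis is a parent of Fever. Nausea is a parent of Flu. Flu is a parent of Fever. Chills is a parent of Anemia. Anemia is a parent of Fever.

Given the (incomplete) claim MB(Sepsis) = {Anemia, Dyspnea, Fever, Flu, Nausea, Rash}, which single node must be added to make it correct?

Fatigue

Pa(Sepsis) = {Dyspnea, Fatigue, Rash}.
Children of Sepsis: Fever, Nausea.
For each child, the remaining parents (spouses of Sepsis):
  parents(Nausea) \ {Sepsis} = {Fatigue}.
  Fever's other parents are Anemia, Fatigue, Flu.
MB(Sepsis) = {Anemia, Dyspnea, Fatigue, Fever, Flu, Nausea, Rash}.
Comparing with the claimed set, Fatigue is missing.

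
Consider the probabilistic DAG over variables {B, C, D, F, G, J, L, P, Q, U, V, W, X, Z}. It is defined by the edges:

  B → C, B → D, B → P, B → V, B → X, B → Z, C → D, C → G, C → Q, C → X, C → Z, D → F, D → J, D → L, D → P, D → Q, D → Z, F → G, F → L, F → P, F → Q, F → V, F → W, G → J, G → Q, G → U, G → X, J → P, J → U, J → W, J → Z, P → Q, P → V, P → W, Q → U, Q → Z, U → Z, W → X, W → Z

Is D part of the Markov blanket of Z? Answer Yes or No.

D is a parent of Z.
So D ∈ MB(Z).

Yes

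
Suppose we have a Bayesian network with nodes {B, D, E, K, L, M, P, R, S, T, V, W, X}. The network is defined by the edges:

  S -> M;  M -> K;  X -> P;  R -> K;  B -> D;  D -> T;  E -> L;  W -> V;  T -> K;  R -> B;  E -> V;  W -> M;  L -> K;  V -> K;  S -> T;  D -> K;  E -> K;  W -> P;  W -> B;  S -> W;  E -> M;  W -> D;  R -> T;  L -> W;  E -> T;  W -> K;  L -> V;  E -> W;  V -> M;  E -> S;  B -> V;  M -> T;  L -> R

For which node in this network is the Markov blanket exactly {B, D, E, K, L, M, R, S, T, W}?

The target node must have every member of {B, D, E, K, L, M, R, S, T, W} as a parent, child, or co-parent, and no others.
Parents of V: B, E, L, W; children: K, M; co-parents: D, E, L, M, R, S, T, W.
These exactly cover the given set, so the node is V.

V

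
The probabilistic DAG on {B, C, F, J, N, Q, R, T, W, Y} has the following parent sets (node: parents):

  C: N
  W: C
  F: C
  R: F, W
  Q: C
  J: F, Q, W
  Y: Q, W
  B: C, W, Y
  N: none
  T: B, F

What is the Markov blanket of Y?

{B, C, Q, W}

Y's parents: Q, W.
Children of Y: B.
Parents of each child, excluding Y:
  parents(B) \ {Y} = {C, W}.
So the Markov blanket of Y is {B, C, Q, W}.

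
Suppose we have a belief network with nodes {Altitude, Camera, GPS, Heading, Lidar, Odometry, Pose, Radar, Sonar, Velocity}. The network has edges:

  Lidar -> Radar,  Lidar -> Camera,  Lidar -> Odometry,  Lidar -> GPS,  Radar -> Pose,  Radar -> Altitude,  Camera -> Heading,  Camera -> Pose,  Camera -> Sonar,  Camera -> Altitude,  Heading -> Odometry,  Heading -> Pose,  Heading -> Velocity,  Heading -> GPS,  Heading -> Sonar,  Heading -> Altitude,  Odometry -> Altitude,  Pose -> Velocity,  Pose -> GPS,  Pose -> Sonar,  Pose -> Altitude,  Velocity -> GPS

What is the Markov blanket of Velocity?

{GPS, Heading, Lidar, Pose}

Recall MB(v) = parents ∪ children ∪ spouses, where spouses are the other parents of v's children.
Velocity has parents Heading, Pose.
Velocity's children: GPS.
Other parents of Velocity's children:
  GPS also has parents Heading, Lidar, Pose.
Union: {Heading, Pose} ∪ {GPS} ∪ {Heading, Lidar, Pose} = {GPS, Heading, Lidar, Pose}.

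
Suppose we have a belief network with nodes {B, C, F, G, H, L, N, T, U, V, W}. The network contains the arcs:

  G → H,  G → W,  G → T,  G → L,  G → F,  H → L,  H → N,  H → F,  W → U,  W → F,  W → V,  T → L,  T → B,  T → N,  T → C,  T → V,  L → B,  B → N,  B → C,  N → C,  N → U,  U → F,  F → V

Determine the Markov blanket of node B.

Recall MB(v) = parents ∪ children ∪ spouses, where spouses are the other parents of v's children.
B has children C, N.
Parents of B: L, T.
Other parents of B's children:
  parents(N) \ {B} = {H, T}.
  C also has parents N, T.
MB(B) = {C, H, L, N, T}.

{C, H, L, N, T}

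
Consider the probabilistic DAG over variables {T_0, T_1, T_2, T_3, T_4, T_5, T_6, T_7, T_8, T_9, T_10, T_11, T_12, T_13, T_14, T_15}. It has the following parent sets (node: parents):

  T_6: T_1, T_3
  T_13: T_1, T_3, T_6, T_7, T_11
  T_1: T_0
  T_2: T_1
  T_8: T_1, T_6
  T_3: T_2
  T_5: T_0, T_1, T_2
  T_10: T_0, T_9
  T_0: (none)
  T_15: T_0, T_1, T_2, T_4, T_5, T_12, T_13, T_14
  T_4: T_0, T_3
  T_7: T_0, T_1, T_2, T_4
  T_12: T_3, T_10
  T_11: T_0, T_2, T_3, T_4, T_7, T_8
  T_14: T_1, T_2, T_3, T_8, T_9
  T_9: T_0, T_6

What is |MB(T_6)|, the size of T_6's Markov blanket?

Recall MB(v) = parents ∪ children ∪ spouses, where spouses are the other parents of v's children.
T_6 has parents T_1, T_3.
Children of T_6: T_8, T_9, T_13.
Parents of each child, excluding T_6:
  T_8: T_1
  T_9: T_0
  T_13: T_1, T_3, T_7, T_11
MB(T_6) = {T_0, T_1, T_3, T_7, T_8, T_9, T_11, T_13}, which has 8 nodes.

8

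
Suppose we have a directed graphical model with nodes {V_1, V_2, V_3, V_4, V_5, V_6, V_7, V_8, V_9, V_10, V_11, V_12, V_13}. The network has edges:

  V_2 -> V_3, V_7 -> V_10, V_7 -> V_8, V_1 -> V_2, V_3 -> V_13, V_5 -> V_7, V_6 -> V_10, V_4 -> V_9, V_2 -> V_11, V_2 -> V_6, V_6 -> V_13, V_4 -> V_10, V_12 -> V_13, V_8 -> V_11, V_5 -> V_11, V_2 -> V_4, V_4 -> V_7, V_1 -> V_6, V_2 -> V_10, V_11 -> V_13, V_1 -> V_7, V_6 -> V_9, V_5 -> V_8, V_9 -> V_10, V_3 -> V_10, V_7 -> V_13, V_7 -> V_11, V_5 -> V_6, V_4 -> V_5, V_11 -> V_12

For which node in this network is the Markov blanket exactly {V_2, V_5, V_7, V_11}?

V_8

The target node must have every member of {V_2, V_5, V_7, V_11} as a parent, child, or co-parent, and no others.
Parents of V_8: V_5, V_7; children: V_11; co-parents: V_2, V_5, V_7.
These exactly cover the given set, so the node is V_8.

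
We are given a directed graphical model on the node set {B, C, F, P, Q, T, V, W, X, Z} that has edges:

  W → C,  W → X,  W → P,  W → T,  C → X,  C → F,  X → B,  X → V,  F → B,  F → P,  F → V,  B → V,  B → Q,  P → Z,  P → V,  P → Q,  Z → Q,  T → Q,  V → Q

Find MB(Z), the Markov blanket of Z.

{B, P, Q, T, V}

Recall MB(v) = parents ∪ children ∪ spouses, where spouses are the other parents of v's children.
Z's parents: P.
Z's children: Q.
Parents of each child, excluding Z:
  Q: B, P, T, V
MB(Z) = {B, P, Q, T, V}.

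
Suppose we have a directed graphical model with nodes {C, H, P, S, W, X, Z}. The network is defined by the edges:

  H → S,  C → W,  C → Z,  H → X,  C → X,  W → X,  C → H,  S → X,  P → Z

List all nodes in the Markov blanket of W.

{C, H, S, X}

W has child X.
W has parent C.
Other parents of W's children:
  parents(X) \ {W} = {C, H, S}.
MB(W) = {C, H, S, X}.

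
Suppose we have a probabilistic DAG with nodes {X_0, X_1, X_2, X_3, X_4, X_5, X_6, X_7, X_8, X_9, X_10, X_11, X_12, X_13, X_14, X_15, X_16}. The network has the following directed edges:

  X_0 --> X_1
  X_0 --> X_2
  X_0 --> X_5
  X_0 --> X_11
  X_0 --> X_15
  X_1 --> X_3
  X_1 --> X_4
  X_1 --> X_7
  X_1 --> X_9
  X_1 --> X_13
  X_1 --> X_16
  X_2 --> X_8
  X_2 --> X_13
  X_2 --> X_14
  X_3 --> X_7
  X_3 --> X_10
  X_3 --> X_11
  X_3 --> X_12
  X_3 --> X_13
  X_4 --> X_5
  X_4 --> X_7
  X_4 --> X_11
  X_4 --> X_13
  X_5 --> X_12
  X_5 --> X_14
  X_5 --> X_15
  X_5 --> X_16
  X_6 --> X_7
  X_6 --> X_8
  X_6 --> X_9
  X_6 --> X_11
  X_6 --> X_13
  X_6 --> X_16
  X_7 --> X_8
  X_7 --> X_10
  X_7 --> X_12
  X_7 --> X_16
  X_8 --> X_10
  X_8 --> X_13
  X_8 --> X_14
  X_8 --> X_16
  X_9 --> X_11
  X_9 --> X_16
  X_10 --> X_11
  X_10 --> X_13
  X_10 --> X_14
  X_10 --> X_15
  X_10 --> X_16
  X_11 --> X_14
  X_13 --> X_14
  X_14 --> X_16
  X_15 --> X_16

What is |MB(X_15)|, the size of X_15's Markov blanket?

10

A node's Markov blanket = Pa ∪ Ch ∪ (parents of Ch other than the node itself).
X_15's parents: X_0, X_5, X_10.
X_15 has child X_16.
Co-parents of X_15 (other parents of its children):
  X_16: X_1, X_5, X_6, X_7, X_8, X_9, X_10, X_14
MB(X_15) = {X_0, X_1, X_5, X_6, X_7, X_8, X_9, X_10, X_14, X_16}, which has 10 nodes.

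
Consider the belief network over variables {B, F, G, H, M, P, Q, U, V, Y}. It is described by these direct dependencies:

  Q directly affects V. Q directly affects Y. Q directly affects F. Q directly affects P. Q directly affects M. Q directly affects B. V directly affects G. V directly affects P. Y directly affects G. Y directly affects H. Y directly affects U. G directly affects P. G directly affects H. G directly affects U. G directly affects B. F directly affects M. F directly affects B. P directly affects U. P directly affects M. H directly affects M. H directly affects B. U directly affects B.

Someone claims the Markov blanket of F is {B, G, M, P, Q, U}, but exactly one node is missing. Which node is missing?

Recall MB(v) = parents ∪ children ∪ spouses, where spouses are the other parents of v's children.
Pa(F) = {Q}.
Ch(F) = {B, M}.
Other parents of F's children:
  parents(M) \ {F} = {H, P, Q}.
  parents(B) \ {F} = {G, H, Q, U}.
MB(F) = {B, G, H, M, P, Q, U}.
Comparing with the claimed set, H is missing.

H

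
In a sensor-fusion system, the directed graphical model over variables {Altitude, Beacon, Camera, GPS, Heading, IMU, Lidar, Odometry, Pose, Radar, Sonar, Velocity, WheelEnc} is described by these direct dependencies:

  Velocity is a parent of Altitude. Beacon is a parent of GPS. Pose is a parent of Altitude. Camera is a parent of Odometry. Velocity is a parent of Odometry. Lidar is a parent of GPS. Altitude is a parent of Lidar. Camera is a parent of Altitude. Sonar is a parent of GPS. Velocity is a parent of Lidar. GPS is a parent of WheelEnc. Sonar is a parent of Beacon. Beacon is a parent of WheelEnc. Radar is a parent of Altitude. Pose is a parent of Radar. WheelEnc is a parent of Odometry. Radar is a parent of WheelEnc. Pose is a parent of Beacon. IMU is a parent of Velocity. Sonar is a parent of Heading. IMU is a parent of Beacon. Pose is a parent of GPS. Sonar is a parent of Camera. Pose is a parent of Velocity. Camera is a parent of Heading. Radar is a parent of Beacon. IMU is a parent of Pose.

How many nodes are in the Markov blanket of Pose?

A node's Markov blanket = Pa ∪ Ch ∪ (parents of Ch other than the node itself).
Ch(Pose) = {Altitude, Beacon, GPS, Radar, Velocity}.
Parents of Pose: IMU.
Other parents of Pose's children:
  Radar has no other parent.
  Beacon also has parents IMU, Radar, Sonar.
  Velocity also has parent IMU.
  Altitude also has parents Camera, Radar, Velocity.
  GPS also has parents Beacon, Lidar, Sonar.
MB(Pose) = {Altitude, Beacon, Camera, GPS, IMU, Lidar, Radar, Sonar, Velocity}, which has 9 nodes.

9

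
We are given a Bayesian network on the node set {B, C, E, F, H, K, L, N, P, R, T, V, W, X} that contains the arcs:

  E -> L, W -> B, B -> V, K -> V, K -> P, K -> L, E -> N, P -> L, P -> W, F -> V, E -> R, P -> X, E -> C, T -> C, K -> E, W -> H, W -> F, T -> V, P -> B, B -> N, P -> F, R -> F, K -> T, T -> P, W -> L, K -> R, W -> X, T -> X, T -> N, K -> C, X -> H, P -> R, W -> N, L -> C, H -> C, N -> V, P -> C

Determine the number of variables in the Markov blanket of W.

The Markov blanket of a node is its parents, its children, and the other parents of its children.
Pa(W) = {P}.
W has children B, F, H, L, N, X.
Co-parents of W (other parents of its children):
  X also has parents P, T.
  H also has parent X.
  B also has parent P.
  N also has parents B, E, T.
  F also has parents P, R.
  L also has parents E, K, P.
MB(W) = {B, E, F, H, K, L, N, P, R, T, X}, which has 11 nodes.

11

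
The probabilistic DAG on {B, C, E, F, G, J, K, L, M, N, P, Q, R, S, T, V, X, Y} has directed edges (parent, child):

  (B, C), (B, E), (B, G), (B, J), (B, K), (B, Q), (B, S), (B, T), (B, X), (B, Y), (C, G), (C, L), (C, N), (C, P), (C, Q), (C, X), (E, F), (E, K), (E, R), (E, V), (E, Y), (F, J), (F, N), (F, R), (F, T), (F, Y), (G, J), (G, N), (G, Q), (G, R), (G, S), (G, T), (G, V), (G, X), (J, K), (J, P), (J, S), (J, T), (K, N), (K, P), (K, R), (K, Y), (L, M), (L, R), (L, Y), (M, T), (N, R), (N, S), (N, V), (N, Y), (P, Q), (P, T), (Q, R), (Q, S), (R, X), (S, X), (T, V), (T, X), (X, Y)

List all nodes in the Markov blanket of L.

L's parents: C.
L has children M, R, Y.
For each child, the remaining parents (spouses of L):
  M: —
  R: E, F, G, K, N, Q
  Y: B, E, F, K, N, X
MB(L) = {B, C, E, F, G, K, M, N, Q, R, X, Y}.

{B, C, E, F, G, K, M, N, Q, R, X, Y}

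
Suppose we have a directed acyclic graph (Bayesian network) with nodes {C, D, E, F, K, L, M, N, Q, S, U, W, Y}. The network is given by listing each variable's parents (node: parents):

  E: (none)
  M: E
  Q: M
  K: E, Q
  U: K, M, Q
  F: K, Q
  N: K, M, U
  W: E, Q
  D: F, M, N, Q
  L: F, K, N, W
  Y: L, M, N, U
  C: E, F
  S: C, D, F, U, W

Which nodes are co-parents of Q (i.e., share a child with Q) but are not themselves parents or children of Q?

Children of Q: D, F, K, U, W.
  K's other parent is E.
  U also has parents K, M.
  parents(F) \ {Q} = {K}.
  parents(W) \ {Q} = {E}.
  parents(D) \ {Q} = {F, M, N}.
Excluding nodes already adjacent to Q (D, F, K, M, U, W), the co-parent-only contribution is {E, N}.

{E, N}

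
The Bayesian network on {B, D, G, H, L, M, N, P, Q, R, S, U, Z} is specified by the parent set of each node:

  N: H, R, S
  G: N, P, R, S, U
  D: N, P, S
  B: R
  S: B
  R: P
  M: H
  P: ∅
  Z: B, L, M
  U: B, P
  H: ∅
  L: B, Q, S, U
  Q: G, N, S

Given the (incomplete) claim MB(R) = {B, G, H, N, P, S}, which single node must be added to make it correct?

U

Children of R: B, G, N.
R's parents: P.
Co-parents of R (other parents of its children):
  B: —
  N: H, S
  G: N, P, S, U
MB(R) = {B, G, H, N, P, S, U}.
Comparing with the claimed set, U is missing.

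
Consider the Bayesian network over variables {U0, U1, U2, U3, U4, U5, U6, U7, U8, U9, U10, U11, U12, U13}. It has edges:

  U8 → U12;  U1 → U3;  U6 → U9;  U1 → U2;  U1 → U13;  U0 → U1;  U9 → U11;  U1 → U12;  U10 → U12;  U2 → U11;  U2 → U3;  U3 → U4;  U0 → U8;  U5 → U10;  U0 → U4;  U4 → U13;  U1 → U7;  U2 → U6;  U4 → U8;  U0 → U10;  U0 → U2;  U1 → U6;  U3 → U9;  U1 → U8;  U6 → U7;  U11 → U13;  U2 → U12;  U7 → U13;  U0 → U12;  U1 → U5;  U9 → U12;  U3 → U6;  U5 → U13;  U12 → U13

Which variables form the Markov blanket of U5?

U5 has parent U1.
Ch(U5) = {U10, U13}.
Co-parents of U5 (other parents of its children):
  parents(U10) \ {U5} = {U0}.
  U13's other parents are U1, U4, U7, U11, U12.
Taking the union gives {U0, U1, U4, U7, U10, U11, U12, U13}.

{U0, U1, U4, U7, U10, U11, U12, U13}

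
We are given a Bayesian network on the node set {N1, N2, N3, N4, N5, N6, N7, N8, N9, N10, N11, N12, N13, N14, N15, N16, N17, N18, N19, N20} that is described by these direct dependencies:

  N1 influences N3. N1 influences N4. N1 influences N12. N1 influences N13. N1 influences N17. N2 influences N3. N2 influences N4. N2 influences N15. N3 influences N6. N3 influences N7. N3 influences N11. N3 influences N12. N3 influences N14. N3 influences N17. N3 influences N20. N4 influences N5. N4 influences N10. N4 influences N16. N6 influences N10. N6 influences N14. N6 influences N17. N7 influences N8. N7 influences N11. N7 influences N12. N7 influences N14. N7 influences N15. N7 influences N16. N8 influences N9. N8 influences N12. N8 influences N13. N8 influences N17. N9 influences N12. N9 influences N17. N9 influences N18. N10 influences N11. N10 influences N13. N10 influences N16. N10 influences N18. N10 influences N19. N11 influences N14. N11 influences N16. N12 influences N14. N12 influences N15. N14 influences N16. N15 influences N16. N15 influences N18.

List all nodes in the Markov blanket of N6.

{N1, N3, N4, N7, N8, N9, N10, N11, N12, N14, N17}

Parents of N6: N3.
Children of N6: N10, N14, N17.
Parents of each child, excluding N6:
  N10 also has parent N4.
  N14's other parents are N3, N7, N11, N12.
  parents(N17) \ {N6} = {N1, N3, N8, N9}.
Union: {N3} ∪ {N10, N14, N17} ∪ {N1, N3, N4, N7, N8, N9, N11, N12} = {N1, N3, N4, N7, N8, N9, N10, N11, N12, N14, N17}.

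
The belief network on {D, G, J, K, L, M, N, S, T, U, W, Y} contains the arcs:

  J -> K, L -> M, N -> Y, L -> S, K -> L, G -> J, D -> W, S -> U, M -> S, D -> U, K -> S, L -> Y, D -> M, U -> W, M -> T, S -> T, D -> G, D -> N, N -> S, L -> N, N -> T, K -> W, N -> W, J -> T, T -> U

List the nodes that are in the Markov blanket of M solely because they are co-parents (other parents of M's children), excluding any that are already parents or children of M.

{J, K, N}

Children of M: S, T.
  S: K, L, N
  T: J, N, S
Excluding nodes already adjacent to M (D, L, S, T), the co-parent-only contribution is {J, K, N}.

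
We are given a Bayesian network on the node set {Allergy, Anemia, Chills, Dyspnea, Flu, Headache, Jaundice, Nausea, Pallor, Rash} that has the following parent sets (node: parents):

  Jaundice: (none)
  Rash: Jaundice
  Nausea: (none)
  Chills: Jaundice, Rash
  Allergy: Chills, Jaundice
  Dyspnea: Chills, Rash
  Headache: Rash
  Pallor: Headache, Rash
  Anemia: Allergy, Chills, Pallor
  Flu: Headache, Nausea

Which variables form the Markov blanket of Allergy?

Allergy has parents Chills, Jaundice.
Allergy's children: Anemia.
Co-parents of Allergy (other parents of its children):
  parents(Anemia) \ {Allergy} = {Chills, Pallor}.
Taking the union gives {Anemia, Chills, Jaundice, Pallor}.

{Anemia, Chills, Jaundice, Pallor}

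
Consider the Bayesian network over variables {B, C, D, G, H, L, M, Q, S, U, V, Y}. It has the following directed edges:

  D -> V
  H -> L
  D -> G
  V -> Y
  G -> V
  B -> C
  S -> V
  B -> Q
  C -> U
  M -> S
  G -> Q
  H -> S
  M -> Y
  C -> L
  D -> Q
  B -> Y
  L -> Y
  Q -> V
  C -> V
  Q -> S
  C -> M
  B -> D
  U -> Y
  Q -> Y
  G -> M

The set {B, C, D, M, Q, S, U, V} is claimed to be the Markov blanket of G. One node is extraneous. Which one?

Pa(G) = {D}.
G's children: M, Q, V.
Parents of each child, excluding G:
  M also has parent C.
  parents(Q) \ {G} = {B, D}.
  V also has parents C, D, Q, S.
MB(G) = {B, C, D, M, Q, S, V}.
U is neither a parent, child, nor co-parent of G, so it does not belong.

U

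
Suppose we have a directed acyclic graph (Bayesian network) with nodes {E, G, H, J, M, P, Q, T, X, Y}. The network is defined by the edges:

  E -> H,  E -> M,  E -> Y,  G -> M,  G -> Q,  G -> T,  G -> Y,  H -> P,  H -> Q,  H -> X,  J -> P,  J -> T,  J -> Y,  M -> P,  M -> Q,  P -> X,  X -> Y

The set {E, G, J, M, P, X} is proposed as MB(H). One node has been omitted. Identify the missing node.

H has parent E.
H's children: P, Q, X.
Other parents of H's children:
  parents(P) \ {H} = {J, M}.
  Q also has parents G, M.
  X's other parent is P.
MB(H) = {E, G, J, M, P, Q, X}.
Comparing with the claimed set, Q is missing.

Q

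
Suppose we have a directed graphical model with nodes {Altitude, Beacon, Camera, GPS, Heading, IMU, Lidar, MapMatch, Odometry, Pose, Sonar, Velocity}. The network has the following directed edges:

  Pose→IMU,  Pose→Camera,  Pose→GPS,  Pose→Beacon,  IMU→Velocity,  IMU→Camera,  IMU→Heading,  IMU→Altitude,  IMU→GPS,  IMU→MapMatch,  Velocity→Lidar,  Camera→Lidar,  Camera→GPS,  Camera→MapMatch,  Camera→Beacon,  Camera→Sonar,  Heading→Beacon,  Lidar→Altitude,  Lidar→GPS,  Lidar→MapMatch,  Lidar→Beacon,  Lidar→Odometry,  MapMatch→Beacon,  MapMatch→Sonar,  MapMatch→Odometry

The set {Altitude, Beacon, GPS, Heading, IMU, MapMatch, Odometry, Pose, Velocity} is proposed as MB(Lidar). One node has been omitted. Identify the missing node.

Camera

By definition, MB(Lidar) is built from Lidar's parents, Lidar's children, and the co-parents of Lidar.
Parents of Lidar: Camera, Velocity.
Children of Lidar: Altitude, Beacon, GPS, MapMatch, Odometry.
Other parents of Lidar's children:
  Altitude also has parent IMU.
  parents(GPS) \ {Lidar} = {Camera, IMU, Pose}.
  MapMatch also has parents Camera, IMU.
  parents(Beacon) \ {Lidar} = {Camera, Heading, MapMatch, Pose}.
  parents(Odometry) \ {Lidar} = {MapMatch}.
MB(Lidar) = {Altitude, Beacon, Camera, GPS, Heading, IMU, MapMatch, Odometry, Pose, Velocity}.
Comparing with the claimed set, Camera is missing.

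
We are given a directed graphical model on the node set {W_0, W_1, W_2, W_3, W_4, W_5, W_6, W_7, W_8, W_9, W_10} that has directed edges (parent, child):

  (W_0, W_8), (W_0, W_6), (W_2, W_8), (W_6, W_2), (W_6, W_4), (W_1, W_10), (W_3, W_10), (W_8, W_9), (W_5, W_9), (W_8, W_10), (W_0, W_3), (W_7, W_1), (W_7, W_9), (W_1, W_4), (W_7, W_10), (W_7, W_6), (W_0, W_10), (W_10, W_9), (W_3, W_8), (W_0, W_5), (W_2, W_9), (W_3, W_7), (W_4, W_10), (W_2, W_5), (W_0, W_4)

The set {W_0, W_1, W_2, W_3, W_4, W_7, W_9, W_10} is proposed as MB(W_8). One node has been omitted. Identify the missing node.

W_5

W_8 has parents W_0, W_2, W_3.
W_8's children: W_9, W_10.
Other parents of W_8's children:
  W_10 also has parents W_0, W_1, W_3, W_4, W_7.
  W_9's other parents are W_2, W_5, W_7, W_10.
MB(W_8) = {W_0, W_1, W_2, W_3, W_4, W_5, W_7, W_9, W_10}.
Comparing with the claimed set, W_5 is missing.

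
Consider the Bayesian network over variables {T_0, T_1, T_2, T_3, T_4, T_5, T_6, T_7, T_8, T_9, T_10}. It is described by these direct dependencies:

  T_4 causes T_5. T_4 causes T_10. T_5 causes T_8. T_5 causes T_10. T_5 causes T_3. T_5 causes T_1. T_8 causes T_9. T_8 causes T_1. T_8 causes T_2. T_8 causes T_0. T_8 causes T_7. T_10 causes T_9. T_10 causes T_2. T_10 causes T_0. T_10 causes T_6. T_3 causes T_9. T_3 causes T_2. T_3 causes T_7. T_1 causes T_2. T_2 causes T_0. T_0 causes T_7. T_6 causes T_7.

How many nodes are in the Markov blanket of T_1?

5

The Markov blanket of a node is its parents, its children, and the other parents of its children.
Parents of T_1: T_5, T_8.
T_1 has child T_2.
For each child, the remaining parents (spouses of T_1):
  parents(T_2) \ {T_1} = {T_3, T_8, T_10}.
MB(T_1) = {T_2, T_3, T_5, T_8, T_10}, which has 5 nodes.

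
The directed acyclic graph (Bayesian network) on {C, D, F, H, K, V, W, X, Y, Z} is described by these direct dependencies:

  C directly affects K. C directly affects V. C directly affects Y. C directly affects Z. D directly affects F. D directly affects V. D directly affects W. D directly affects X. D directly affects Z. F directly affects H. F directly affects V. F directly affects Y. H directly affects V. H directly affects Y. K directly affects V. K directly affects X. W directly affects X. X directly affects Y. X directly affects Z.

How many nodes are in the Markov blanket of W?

Parents of W: D.
Children of W: X.
For each child, the remaining parents (spouses of W):
  X: D, K
MB(W) = {D, K, X}, which has 3 nodes.

3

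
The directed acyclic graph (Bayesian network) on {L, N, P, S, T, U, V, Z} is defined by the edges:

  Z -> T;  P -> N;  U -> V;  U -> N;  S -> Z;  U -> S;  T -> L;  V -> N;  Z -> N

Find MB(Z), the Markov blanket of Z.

{N, P, S, T, U, V}

Z's children: N, T.
Z's parents: S.
Co-parents of Z (other parents of its children):
  T has no other parent.
  N also has parents P, U, V.
Union: {S} ∪ {N, T} ∪ {P, U, V} = {N, P, S, T, U, V}.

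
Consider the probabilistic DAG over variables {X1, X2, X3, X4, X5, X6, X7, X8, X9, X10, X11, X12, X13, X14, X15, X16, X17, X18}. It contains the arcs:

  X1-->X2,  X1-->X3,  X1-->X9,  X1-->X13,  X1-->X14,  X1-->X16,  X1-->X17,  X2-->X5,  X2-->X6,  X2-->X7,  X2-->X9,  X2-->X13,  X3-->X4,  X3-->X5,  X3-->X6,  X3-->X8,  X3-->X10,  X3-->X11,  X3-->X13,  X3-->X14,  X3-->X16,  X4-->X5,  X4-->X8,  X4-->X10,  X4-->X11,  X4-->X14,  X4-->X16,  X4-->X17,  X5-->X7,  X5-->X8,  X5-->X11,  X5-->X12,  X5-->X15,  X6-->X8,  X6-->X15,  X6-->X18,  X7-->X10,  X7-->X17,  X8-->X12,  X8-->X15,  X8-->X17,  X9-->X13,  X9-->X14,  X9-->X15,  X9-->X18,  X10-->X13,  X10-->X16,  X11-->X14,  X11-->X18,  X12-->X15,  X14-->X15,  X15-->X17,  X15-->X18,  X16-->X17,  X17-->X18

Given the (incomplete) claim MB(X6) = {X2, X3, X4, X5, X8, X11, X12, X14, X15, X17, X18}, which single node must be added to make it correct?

X9

Children of X6: X8, X15, X18.
Pa(X6) = {X2, X3}.
Parents of each child, excluding X6:
  X8 also has parents X3, X4, X5.
  parents(X15) \ {X6} = {X5, X8, X9, X12, X14}.
  parents(X18) \ {X6} = {X9, X11, X15, X17}.
MB(X6) = {X2, X3, X4, X5, X8, X9, X11, X12, X14, X15, X17, X18}.
Comparing with the claimed set, X9 is missing.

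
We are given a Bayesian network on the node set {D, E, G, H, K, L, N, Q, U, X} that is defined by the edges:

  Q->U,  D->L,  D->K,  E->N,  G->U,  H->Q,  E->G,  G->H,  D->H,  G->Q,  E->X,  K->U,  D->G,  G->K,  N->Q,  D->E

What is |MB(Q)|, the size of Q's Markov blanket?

Recall MB(v) = parents ∪ children ∪ spouses, where spouses are the other parents of v's children.
Pa(Q) = {G, H, N}.
Ch(Q) = {U}.
For each child, the remaining parents (spouses of Q):
  parents(U) \ {Q} = {G, K}.
MB(Q) = {G, H, K, N, U}, which has 5 nodes.

5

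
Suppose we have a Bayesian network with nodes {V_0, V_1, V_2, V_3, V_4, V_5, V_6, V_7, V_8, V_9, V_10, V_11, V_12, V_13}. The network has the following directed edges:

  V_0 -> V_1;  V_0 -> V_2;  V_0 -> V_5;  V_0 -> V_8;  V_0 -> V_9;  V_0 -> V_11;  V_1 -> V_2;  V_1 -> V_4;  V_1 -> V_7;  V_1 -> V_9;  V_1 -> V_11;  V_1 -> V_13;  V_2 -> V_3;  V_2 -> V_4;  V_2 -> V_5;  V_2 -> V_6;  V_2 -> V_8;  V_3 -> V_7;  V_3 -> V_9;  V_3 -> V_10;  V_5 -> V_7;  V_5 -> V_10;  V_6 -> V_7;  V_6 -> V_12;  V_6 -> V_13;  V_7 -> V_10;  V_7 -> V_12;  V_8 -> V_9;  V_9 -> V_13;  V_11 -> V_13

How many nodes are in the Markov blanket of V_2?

Recall MB(v) = parents ∪ children ∪ spouses, where spouses are the other parents of v's children.
V_2 has parents V_0, V_1.
V_2 has children V_3, V_4, V_5, V_6, V_8.
Other parents of V_2's children:
  V_3: no additional parents.
  V_4's other parent is V_1.
  V_5's other parent is V_0.
  V_6 has no other parent.
  parents(V_8) \ {V_2} = {V_0}.
MB(V_2) = {V_0, V_1, V_3, V_4, V_5, V_6, V_8}, which has 7 nodes.

7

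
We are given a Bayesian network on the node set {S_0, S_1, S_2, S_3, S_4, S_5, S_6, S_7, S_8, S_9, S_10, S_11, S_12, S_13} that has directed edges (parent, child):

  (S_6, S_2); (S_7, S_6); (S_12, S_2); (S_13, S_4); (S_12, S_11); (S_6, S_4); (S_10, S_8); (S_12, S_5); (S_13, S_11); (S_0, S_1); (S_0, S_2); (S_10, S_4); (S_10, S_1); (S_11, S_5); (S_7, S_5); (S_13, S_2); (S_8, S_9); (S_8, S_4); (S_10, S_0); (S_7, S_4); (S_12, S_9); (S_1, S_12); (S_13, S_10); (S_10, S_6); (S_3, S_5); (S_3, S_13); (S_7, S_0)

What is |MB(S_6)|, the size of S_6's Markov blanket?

8

S_6 has children S_2, S_4.
Parents of S_6: S_7, S_10.
For each child, the remaining parents (spouses of S_6):
  S_2's other parents are S_0, S_12, S_13.
  S_4's other parents are S_7, S_8, S_10, S_13.
MB(S_6) = {S_0, S_2, S_4, S_7, S_8, S_10, S_12, S_13}, which has 8 nodes.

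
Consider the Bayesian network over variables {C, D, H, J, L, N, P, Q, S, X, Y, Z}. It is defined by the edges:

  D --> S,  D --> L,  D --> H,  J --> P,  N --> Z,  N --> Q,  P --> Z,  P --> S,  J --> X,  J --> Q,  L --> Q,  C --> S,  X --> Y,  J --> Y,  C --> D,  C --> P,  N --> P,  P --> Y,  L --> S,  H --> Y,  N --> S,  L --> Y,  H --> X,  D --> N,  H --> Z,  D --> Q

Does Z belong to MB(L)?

No

Recall MB(v) = parents ∪ children ∪ spouses, where spouses are the other parents of v's children.
L's parents: D.
Ch(L) = {Q, S, Y}.
Other parents of L's children:
  Q: D, J, N
  S: C, D, N, P
  Y: H, J, P, X
MB(L) = {C, D, H, J, N, P, Q, S, X, Y}; Z is not in this set.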